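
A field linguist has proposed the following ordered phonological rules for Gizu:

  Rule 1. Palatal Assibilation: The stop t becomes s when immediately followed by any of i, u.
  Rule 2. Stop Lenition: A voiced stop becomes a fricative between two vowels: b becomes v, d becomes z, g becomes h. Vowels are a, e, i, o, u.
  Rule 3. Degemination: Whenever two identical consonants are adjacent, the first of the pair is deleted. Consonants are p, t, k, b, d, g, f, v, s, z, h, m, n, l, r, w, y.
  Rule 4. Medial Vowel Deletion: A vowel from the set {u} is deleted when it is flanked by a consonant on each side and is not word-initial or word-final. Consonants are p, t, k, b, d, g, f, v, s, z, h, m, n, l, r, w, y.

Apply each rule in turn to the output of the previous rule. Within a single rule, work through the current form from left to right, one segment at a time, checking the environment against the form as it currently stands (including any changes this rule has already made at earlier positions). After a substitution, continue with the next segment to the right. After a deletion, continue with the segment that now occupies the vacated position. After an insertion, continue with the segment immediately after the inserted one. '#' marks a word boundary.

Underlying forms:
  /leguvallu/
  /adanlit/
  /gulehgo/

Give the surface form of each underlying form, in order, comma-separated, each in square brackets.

/leguvallu/:
  Rule 1 Palatal Assibilation: no change — [leguvallu]
  Rule 2 Stop Lenition: [leguvallu] → [lehuvallu]
  Rule 3 Degemination: [lehuvallu] → [lehuvalu]
  Rule 4 Medial Vowel Deletion: [lehuvalu] → [lehvalu]
/adanlit/:
  Rule 1 Palatal Assibilation: no change — [adanlit]
  Rule 2 Stop Lenition: [adanlit] → [azanlit]
  Rule 3 Degemination: no change — [azanlit]
  Rule 4 Medial Vowel Deletion: no change — [azanlit]
/gulehgo/:
  Rule 1 Palatal Assibilation: no change — [gulehgo]
  Rule 2 Stop Lenition: no change — [gulehgo]
  Rule 3 Degemination: no change — [gulehgo]
  Rule 4 Medial Vowel Deletion: [gulehgo] → [glehgo]

[lehvalu], [azanlit], [glehgo]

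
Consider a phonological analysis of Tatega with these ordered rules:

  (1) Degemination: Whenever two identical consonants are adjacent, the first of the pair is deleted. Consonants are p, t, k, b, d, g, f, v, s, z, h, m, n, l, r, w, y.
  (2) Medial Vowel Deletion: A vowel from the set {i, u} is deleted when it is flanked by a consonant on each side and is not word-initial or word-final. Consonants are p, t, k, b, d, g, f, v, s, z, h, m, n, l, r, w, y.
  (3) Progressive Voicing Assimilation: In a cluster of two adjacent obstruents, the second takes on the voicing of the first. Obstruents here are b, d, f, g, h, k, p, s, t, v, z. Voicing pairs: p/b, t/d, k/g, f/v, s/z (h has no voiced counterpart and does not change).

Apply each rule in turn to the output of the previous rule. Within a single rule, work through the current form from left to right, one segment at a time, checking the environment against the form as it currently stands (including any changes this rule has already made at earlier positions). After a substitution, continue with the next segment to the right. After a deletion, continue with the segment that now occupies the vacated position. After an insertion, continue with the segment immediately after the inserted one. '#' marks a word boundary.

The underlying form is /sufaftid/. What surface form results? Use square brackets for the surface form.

[sfaftt]

(1) Degemination: no change — [sufaftid]
(2) Medial Vowel Deletion: [sufaftid] → [sfaftd]
(3) Progressive Voicing Assimilation: [sfaftd] → [sfaftt]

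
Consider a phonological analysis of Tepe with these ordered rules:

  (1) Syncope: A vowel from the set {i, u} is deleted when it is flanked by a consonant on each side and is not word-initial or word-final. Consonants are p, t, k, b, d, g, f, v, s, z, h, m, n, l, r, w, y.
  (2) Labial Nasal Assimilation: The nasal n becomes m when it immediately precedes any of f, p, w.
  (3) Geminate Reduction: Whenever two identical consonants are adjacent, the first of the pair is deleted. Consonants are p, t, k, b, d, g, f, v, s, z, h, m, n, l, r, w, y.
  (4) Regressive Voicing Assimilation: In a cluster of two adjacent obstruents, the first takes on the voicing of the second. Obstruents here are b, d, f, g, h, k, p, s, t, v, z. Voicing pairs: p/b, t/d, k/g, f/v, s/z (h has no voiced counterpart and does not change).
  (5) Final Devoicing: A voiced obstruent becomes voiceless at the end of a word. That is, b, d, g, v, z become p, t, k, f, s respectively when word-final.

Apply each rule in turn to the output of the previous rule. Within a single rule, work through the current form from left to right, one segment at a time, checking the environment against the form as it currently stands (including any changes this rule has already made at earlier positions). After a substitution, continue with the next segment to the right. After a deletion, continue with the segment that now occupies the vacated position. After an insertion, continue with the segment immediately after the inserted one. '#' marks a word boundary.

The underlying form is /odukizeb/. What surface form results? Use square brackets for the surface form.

[otgzep]

(1) Syncope: [odukizeb] → [odkzeb]
(2) Labial Nasal Assimilation: no change — [odkzeb]
(3) Geminate Reduction: no change — [odkzeb]
(4) Regressive Voicing Assimilation: [odkzeb] → [otgzeb]
(5) Final Devoicing: [otgzeb] → [otgzep]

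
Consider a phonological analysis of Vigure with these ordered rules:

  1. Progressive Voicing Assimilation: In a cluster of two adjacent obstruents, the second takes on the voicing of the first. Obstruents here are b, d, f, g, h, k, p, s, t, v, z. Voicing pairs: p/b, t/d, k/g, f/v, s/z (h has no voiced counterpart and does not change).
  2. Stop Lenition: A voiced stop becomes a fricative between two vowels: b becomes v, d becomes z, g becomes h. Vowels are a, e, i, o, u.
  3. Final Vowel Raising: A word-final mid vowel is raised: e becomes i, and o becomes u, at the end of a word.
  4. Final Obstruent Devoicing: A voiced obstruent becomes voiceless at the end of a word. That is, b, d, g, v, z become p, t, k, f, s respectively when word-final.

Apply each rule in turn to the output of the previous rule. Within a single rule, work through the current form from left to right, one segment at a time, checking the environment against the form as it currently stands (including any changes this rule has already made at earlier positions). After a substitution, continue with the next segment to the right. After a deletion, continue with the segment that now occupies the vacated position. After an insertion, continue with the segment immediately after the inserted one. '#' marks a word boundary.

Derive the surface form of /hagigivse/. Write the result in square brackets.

1 Progressive Voicing Assimilation: [hagigivse] → [hagigivze]
2 Stop Lenition: [hagigivze] → [hahihivze]
3 Final Vowel Raising: [hahihivze] → [hahihivzi]
4 Final Obstruent Devoicing: no change — [hahihivzi]

[hahihivzi]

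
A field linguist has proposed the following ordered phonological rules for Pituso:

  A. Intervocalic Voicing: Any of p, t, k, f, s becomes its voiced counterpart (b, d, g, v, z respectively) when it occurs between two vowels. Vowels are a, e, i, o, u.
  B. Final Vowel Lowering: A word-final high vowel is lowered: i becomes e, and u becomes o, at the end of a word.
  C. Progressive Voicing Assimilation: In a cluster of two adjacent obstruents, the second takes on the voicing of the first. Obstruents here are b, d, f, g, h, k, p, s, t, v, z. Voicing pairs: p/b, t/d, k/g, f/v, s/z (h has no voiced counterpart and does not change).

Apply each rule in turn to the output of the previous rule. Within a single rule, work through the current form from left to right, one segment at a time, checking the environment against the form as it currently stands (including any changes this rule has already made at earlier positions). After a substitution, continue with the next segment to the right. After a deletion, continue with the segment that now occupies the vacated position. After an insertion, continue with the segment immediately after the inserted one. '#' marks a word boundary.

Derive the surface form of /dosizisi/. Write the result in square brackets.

[dozizize]

A Intervocalic Voicing: [dosizisi] → [dozizizi]
B Final Vowel Lowering: [dozizizi] → [dozizize]
C Progressive Voicing Assimilation: no change — [dozizize]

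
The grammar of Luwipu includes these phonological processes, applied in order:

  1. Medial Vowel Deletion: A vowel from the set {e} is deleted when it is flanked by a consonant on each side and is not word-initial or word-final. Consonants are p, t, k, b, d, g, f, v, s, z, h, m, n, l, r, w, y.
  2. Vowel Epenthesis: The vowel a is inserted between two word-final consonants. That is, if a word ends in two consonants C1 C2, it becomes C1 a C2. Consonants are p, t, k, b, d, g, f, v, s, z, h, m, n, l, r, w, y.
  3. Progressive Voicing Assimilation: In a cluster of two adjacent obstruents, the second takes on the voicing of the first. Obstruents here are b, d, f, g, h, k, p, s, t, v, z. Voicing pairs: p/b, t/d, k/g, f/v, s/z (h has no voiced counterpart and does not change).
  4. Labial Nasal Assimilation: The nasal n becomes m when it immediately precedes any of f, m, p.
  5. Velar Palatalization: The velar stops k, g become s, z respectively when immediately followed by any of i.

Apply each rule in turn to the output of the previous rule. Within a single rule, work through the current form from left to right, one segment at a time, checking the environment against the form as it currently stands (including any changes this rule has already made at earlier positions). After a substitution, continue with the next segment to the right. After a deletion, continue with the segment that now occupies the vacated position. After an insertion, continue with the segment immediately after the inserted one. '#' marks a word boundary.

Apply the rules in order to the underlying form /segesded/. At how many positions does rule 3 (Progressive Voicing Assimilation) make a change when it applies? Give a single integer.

1 Medial Vowel Deletion: [segesded] → [sgsdd]
2 Vowel Epenthesis: [sgsdd] → [sgsdad]
3 Progressive Voicing Assimilation: [sgsdad] → [skstad]
4 Labial Nasal Assimilation: no change — [skstad]
5 Velar Palatalization: no change — [skstad]
Rule 3 changed 2 position(s).

2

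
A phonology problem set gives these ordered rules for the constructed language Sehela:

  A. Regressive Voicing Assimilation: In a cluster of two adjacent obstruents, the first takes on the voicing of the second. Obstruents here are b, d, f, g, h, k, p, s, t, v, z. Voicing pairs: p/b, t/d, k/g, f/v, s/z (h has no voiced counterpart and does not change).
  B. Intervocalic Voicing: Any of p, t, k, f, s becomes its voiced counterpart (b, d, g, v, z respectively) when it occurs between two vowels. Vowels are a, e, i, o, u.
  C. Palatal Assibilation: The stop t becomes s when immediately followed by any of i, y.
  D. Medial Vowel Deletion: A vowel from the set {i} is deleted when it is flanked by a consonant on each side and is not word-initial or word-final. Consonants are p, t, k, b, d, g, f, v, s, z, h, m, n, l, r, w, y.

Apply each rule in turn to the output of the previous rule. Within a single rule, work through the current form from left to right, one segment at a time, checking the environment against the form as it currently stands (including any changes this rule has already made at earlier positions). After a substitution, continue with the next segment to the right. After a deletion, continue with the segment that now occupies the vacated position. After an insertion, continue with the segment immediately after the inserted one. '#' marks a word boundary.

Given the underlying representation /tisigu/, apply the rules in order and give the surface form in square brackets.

[szgu]

A Regressive Voicing Assimilation: no change — [tisigu]
B Intervocalic Voicing: [tisigu] → [tizigu]
C Palatal Assibilation: [tizigu] → [sizigu]
D Medial Vowel Deletion: [sizigu] → [szgu]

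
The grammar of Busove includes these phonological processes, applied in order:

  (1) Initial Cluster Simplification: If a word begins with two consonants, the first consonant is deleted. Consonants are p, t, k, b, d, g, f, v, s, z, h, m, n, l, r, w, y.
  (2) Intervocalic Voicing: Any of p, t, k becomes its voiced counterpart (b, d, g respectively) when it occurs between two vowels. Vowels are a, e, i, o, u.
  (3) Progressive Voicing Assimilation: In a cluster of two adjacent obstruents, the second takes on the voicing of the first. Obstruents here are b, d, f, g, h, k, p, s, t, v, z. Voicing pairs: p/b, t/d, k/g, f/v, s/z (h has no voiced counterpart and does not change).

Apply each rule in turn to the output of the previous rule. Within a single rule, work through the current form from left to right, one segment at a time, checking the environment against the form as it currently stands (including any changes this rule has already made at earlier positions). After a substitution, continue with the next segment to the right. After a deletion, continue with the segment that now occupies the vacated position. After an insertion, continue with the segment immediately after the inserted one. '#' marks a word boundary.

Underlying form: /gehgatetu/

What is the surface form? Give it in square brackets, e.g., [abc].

[gehkadedu]

(1) Initial Cluster Simplification: no change — [gehgatetu]
(2) Intervocalic Voicing: [gehgatetu] → [gehgadedu]
(3) Progressive Voicing Assimilation: [gehgadedu] → [gehkadedu]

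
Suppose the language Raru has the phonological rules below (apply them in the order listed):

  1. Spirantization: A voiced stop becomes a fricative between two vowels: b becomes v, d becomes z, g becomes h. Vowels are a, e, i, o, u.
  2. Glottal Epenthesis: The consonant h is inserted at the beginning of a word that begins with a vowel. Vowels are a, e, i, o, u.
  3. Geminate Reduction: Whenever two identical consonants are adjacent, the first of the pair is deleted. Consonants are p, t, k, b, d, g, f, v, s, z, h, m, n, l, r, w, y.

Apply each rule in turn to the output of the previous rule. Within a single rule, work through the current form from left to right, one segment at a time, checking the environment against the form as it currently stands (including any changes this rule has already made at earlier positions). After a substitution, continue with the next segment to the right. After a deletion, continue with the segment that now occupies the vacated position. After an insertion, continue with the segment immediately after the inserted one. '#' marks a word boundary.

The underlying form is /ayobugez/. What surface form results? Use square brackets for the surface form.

1 Spirantization: [ayobugez] → [ayovuhez]
2 Glottal Epenthesis: [ayovuhez] → [hayovuhez]
3 Geminate Reduction: no change — [hayovuhez]

[hayovuhez]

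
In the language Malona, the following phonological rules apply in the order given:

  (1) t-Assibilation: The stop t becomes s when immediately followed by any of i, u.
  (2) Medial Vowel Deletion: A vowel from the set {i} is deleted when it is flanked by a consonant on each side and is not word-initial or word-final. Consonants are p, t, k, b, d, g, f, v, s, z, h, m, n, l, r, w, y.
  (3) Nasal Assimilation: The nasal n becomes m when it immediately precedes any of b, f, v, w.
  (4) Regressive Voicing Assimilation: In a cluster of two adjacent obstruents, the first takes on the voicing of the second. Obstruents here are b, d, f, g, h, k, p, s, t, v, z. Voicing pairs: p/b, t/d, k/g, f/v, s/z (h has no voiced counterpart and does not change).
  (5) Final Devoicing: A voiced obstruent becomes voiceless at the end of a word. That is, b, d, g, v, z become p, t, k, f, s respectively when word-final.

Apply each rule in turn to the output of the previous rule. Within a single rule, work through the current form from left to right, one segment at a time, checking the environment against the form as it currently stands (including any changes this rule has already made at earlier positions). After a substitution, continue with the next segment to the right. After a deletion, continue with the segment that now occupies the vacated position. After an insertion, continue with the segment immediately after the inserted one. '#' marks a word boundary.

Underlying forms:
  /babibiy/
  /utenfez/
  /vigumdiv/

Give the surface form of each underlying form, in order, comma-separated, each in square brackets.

[babby], [utemfes], [vgumdf]

/babibiy/:
  (1) t-Assibilation: no change — [babibiy]
  (2) Medial Vowel Deletion: [babibiy] → [babby]
  (3) Nasal Assimilation: no change — [babby]
  (4) Regressive Voicing Assimilation: no change — [babby]
  (5) Final Devoicing: no change — [babby]
/utenfez/:
  (1) t-Assibilation: no change — [utenfez]
  (2) Medial Vowel Deletion: no change — [utenfez]
  (3) Nasal Assimilation: [utenfez] → [utemfez]
  (4) Regressive Voicing Assimilation: no change — [utemfez]
  (5) Final Devoicing: [utemfez] → [utemfes]
/vigumdiv/:
  (1) t-Assibilation: no change — [vigumdiv]
  (2) Medial Vowel Deletion: [vigumdiv] → [vgumdv]
  (3) Nasal Assimilation: no change — [vgumdv]
  (4) Regressive Voicing Assimilation: no change — [vgumdv]
  (5) Final Devoicing: [vgumdv] → [vgumdf]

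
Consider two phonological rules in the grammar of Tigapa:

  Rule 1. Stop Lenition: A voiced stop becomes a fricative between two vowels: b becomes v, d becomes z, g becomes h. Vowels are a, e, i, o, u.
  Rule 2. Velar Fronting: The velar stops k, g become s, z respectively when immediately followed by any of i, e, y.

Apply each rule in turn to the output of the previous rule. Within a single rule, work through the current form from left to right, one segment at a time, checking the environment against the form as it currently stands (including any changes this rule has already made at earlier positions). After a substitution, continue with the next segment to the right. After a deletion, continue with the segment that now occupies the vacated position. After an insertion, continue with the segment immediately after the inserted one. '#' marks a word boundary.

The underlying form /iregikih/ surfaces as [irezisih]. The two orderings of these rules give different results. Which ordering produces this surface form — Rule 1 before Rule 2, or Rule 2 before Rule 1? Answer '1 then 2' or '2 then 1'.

2 then 1

Order 1 then 2:
  1 Stop Lenition: [iregikih] → [irehikih]
  2 Velar Fronting: [irehikih] → [irehisih]
  result: [irehisih]
Order 2 then 1:
  2 Velar Fronting: [iregikih] → [irezisih]
  1 Stop Lenition: no change — [irezisih]
  result: [irezisih]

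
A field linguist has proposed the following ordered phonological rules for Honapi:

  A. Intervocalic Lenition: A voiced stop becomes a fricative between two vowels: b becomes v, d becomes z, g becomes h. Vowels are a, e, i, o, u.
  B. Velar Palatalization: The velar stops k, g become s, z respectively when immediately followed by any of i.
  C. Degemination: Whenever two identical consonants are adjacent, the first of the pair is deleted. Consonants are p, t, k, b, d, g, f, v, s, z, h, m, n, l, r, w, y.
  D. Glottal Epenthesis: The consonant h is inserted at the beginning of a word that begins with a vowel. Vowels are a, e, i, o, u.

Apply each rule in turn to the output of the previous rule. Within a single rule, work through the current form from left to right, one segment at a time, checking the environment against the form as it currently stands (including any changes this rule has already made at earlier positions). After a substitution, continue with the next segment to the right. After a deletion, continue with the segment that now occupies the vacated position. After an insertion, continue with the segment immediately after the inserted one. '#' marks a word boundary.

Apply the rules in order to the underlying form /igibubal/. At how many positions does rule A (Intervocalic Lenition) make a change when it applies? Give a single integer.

A Intervocalic Lenition: [igibubal] → [ihivuval]
B Velar Palatalization: no change — [ihivuval]
C Degemination: no change — [ihivuval]
D Glottal Epenthesis: [ihivuval] → [hihivuval]
Rule A changed 3 position(s).

3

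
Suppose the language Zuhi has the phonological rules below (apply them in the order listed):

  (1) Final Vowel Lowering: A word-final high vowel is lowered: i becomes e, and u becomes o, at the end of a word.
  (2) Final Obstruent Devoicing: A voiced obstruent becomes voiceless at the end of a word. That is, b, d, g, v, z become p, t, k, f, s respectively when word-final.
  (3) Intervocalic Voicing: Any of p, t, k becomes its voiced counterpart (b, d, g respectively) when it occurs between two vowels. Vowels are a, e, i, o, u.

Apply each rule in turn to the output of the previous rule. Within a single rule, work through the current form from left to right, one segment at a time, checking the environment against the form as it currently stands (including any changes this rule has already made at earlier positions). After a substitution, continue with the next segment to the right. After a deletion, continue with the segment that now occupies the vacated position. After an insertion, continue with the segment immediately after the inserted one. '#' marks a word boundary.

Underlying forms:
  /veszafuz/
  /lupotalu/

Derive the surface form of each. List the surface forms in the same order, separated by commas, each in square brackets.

/veszafuz/:
  (1) Final Vowel Lowering: no change — [veszafuz]
  (2) Final Obstruent Devoicing: [veszafuz] → [veszafus]
  (3) Intervocalic Voicing: no change — [veszafus]
/lupotalu/:
  (1) Final Vowel Lowering: [lupotalu] → [lupotalo]
  (2) Final Obstruent Devoicing: no change — [lupotalo]
  (3) Intervocalic Voicing: [lupotalo] → [lubodalo]

[veszafus], [lubodalo]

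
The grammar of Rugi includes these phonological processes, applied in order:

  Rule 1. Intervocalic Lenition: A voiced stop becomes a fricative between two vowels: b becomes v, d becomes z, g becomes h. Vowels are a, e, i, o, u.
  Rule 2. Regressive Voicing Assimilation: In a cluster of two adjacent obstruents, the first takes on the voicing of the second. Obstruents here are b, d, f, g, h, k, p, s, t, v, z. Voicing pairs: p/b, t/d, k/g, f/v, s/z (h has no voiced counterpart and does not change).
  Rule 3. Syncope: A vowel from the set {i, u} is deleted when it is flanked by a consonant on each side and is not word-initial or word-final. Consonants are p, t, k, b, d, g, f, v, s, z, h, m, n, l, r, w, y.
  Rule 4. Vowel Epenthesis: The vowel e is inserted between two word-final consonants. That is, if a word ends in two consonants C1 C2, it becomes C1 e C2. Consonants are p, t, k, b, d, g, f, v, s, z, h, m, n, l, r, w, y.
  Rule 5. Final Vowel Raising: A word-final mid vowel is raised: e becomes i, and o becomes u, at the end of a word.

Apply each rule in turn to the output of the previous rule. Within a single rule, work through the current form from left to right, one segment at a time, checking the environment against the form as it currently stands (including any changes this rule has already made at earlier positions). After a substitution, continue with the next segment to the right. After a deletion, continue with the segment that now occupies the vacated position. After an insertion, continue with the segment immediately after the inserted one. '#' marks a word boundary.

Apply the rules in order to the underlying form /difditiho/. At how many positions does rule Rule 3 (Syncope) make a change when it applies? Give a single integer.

3

Rule 1 Intervocalic Lenition: no change — [difditiho]
Rule 2 Regressive Voicing Assimilation: [difditiho] → [divditiho]
Rule 3 Syncope: [divditiho] → [dvdtho]
Rule 4 Vowel Epenthesis: no change — [dvdtho]
Rule 5 Final Vowel Raising: [dvdtho] → [dvdthu]
Rule Rule 3 changed 3 position(s).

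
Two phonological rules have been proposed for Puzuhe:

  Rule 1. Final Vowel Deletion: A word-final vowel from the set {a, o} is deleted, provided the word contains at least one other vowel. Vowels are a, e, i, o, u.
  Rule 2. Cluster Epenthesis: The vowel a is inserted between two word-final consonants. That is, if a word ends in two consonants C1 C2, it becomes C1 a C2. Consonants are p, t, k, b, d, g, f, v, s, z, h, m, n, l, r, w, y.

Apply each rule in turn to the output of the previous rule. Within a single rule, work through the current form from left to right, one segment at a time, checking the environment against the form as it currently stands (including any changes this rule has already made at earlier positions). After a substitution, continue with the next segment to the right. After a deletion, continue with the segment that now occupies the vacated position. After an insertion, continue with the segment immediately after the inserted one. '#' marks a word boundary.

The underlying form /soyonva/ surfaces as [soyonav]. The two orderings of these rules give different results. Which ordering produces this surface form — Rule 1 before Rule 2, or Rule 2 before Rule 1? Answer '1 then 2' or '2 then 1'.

Order 1 then 2:
  1 Final Vowel Deletion: [soyonva] → [soyonv]
  2 Cluster Epenthesis: [soyonv] → [soyonav]
  result: [soyonav]
Order 2 then 1:
  2 Cluster Epenthesis: no change — [soyonva]
  1 Final Vowel Deletion: [soyonva] → [soyonv]
  result: [soyonv]

1 then 2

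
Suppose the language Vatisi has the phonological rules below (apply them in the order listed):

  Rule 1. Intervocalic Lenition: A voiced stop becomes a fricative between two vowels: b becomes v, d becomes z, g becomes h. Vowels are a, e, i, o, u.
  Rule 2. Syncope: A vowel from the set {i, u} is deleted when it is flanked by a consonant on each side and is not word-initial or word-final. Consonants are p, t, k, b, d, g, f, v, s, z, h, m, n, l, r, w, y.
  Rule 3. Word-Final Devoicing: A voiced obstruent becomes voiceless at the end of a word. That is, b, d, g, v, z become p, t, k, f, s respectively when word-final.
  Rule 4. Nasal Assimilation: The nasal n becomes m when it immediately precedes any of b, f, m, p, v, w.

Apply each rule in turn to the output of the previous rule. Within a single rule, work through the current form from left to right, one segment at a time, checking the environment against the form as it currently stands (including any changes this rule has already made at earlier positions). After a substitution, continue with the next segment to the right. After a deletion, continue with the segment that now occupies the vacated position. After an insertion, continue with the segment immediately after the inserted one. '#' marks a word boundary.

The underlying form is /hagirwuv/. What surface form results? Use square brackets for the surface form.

Rule 1 Intervocalic Lenition: [hagirwuv] → [hahirwuv]
Rule 2 Syncope: [hahirwuv] → [hahrwv]
Rule 3 Word-Final Devoicing: [hahrwv] → [hahrwf]
Rule 4 Nasal Assimilation: no change — [hahrwf]

[hahrwf]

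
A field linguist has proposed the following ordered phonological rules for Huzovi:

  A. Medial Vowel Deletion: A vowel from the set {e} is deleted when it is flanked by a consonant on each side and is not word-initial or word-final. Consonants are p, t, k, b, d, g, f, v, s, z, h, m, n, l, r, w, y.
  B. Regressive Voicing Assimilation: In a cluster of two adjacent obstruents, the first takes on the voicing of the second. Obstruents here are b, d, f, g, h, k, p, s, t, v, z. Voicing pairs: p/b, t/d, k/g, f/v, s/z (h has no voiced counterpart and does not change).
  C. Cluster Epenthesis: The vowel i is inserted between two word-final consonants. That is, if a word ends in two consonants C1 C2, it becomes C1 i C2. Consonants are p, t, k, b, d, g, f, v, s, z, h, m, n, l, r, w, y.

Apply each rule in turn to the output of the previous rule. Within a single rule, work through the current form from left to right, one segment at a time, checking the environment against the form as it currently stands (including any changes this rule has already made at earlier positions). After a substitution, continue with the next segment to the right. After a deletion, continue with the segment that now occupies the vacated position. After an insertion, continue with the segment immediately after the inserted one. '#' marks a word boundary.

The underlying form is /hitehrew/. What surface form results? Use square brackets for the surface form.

A Medial Vowel Deletion: [hitehrew] → [hithrw]
B Regressive Voicing Assimilation: no change — [hithrw]
C Cluster Epenthesis: [hithrw] → [hithriw]

[hithriw]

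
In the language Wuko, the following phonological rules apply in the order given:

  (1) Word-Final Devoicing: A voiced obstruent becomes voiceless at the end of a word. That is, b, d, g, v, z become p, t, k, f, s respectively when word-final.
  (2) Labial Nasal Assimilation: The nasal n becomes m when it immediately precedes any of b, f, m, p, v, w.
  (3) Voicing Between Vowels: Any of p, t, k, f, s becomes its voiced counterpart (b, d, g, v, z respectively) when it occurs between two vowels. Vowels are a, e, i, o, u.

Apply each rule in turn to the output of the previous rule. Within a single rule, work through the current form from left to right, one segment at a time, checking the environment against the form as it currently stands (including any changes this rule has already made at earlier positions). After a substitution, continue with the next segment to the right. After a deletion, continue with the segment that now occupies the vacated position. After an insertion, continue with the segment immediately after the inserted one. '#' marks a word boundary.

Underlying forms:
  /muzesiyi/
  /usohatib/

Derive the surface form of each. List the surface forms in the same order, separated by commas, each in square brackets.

[muzeziyi], [uzohadip]

/muzesiyi/:
  (1) Word-Final Devoicing: no change — [muzesiyi]
  (2) Labial Nasal Assimilation: no change — [muzesiyi]
  (3) Voicing Between Vowels: [muzesiyi] → [muzeziyi]
/usohatib/:
  (1) Word-Final Devoicing: [usohatib] → [usohatip]
  (2) Labial Nasal Assimilation: no change — [usohatip]
  (3) Voicing Between Vowels: [usohatip] → [uzohadip]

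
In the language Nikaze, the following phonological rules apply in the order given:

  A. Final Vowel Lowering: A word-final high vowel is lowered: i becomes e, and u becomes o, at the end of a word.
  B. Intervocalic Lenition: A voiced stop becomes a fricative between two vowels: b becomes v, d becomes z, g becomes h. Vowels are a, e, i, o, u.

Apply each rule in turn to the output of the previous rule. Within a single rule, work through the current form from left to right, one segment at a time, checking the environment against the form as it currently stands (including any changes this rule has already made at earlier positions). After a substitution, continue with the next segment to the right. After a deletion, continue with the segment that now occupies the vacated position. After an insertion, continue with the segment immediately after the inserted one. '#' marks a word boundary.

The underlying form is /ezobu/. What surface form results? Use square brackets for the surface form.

[ezovo]

A Final Vowel Lowering: [ezobu] → [ezobo]
B Intervocalic Lenition: [ezobo] → [ezovo]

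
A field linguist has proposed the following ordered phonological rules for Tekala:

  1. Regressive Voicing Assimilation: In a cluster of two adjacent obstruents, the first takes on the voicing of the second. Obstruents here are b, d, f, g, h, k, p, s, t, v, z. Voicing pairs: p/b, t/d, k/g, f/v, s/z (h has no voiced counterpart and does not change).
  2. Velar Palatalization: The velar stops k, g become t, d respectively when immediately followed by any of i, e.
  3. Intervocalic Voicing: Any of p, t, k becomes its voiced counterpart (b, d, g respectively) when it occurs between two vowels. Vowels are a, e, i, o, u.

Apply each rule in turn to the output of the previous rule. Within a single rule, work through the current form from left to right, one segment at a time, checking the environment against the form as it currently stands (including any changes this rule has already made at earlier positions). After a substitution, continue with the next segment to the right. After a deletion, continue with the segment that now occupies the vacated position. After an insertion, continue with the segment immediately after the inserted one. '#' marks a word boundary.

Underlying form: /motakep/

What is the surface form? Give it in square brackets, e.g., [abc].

[modadep]

1 Regressive Voicing Assimilation: no change — [motakep]
2 Velar Palatalization: [motakep] → [motatep]
3 Intervocalic Voicing: [motatep] → [modadep]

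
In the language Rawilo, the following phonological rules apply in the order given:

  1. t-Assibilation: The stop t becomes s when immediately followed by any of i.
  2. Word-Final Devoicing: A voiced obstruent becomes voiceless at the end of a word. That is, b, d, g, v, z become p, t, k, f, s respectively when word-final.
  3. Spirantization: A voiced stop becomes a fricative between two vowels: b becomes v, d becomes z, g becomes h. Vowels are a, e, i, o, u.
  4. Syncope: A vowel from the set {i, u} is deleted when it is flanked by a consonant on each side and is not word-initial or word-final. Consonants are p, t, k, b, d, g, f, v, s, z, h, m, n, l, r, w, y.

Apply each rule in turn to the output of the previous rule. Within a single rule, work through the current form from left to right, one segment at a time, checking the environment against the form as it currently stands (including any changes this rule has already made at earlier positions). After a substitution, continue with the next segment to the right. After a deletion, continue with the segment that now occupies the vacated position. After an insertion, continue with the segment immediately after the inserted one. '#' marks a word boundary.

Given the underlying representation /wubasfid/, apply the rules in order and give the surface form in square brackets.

[wvasft]

1 t-Assibilation: no change — [wubasfid]
2 Word-Final Devoicing: [wubasfid] → [wubasfit]
3 Spirantization: [wubasfit] → [wuvasfit]
4 Syncope: [wuvasfit] → [wvasft]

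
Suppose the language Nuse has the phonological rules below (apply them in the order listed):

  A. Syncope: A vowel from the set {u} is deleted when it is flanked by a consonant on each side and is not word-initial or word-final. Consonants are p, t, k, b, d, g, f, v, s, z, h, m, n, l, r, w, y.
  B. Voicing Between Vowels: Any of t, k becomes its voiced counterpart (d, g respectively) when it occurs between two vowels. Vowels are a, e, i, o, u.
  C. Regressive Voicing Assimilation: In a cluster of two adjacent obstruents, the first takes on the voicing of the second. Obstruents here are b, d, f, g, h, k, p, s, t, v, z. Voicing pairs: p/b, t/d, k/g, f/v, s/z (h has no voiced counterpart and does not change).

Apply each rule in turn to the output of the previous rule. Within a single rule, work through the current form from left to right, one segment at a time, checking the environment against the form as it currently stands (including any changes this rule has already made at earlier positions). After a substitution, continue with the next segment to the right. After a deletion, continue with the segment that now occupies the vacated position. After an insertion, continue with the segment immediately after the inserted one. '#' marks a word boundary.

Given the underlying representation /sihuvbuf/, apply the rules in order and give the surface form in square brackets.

A Syncope: [sihuvbuf] → [sihvbf]
B Voicing Between Vowels: no change — [sihvbf]
C Regressive Voicing Assimilation: [sihvbf] → [sihvpf]

[sihvpf]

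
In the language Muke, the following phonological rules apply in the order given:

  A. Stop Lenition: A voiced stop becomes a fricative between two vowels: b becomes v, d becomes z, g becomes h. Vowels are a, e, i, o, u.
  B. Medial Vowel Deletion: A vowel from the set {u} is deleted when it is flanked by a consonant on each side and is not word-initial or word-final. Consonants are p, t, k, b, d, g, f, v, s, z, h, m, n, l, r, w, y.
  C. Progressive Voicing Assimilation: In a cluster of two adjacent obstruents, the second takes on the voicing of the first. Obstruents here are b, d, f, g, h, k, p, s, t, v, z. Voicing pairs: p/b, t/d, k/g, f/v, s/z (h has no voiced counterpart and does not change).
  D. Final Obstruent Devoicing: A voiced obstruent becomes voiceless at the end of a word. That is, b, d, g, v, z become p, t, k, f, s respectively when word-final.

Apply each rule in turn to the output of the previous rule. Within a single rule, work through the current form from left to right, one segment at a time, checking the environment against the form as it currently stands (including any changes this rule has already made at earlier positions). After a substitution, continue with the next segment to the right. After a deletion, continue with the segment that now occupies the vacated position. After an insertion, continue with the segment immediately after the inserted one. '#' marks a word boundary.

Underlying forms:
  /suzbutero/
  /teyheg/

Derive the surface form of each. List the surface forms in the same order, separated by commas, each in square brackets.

/suzbutero/:
  A Stop Lenition: no change — [suzbutero]
  B Medial Vowel Deletion: [suzbutero] → [szbtero]
  C Progressive Voicing Assimilation: [szbtero] → [ssptero]
  D Final Obstruent Devoicing: no change — [ssptero]
/teyheg/:
  A Stop Lenition: no change — [teyheg]
  B Medial Vowel Deletion: no change — [teyheg]
  C Progressive Voicing Assimilation: no change — [teyheg]
  D Final Obstruent Devoicing: [teyheg] → [teyhek]

[ssptero], [teyhek]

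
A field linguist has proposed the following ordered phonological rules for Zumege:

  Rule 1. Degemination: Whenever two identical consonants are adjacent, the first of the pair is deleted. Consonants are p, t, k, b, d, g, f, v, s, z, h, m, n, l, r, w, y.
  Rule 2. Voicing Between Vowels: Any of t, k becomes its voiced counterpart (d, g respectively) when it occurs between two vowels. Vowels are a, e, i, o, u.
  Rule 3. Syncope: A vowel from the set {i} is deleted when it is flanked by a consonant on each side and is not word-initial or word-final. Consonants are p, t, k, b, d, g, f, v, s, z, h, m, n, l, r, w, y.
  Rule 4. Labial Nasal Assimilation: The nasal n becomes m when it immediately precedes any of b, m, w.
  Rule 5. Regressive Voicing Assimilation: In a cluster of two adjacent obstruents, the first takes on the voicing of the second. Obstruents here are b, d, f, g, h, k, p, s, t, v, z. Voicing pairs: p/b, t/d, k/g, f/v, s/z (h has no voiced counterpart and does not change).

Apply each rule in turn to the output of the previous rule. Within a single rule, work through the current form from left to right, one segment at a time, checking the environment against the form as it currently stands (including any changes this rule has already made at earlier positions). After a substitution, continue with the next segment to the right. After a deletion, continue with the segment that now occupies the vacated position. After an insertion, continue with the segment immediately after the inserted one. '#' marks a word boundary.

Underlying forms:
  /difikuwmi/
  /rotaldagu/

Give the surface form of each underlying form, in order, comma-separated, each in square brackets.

[tvguwmi], [rodaldagu]

/difikuwmi/:
  Rule 1 Degemination: no change — [difikuwmi]
  Rule 2 Voicing Between Vowels: [difikuwmi] → [difiguwmi]
  Rule 3 Syncope: [difiguwmi] → [dfguwmi]
  Rule 4 Labial Nasal Assimilation: no change — [dfguwmi]
  Rule 5 Regressive Voicing Assimilation: [dfguwmi] → [tvguwmi]
/rotaldagu/:
  Rule 1 Degemination: no change — [rotaldagu]
  Rule 2 Voicing Between Vowels: [rotaldagu] → [rodaldagu]
  Rule 3 Syncope: no change — [rodaldagu]
  Rule 4 Labial Nasal Assimilation: no change — [rodaldagu]
  Rule 5 Regressive Voicing Assimilation: no change — [rodaldagu]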